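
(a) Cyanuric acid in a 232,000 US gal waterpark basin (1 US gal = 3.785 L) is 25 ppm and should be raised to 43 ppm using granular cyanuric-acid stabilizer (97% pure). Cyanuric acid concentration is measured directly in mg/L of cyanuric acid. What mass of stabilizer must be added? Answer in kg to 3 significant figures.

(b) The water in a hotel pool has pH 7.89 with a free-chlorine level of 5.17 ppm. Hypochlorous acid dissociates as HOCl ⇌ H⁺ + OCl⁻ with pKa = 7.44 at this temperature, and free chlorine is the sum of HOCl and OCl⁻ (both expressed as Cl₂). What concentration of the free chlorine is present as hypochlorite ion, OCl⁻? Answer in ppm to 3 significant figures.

(a) Volume: 232,000 US gal × 3.785 L/gal = 878,120 L.
(a) CYA to add: (43 − 25) = 18 mg/L × 878,120 L = 15,810 g cyanuric acid.
(a) At 97% purity: 15,810 / 0.97 = 16,300 g product.

(b) [OCl⁻]/[HOCl] = 10^(pH − pKa) = 10^(7.89 − 7.44) = 10^0.45 = 2.818.
(b) Fraction as HOCl = 1 / (1 + 2.818) = 0.2619.
(b) OCl⁻ = (1 − 0.2619) × 5.17 ppm = 3.816 ppm.

(a) 16.3 kg; (b) 3.82 ppm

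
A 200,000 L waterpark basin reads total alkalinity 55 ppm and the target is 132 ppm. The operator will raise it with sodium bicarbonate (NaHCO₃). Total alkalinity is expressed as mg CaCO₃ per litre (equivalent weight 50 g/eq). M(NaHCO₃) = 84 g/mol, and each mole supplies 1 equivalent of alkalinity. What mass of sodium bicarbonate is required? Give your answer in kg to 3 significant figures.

25.9 kg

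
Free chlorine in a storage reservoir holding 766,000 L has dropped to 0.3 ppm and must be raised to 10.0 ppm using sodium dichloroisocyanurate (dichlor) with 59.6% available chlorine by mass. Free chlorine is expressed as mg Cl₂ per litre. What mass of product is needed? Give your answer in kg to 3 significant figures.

Chlorine deficit: 10.0 − 0.3 = 9.7 ppm = 9.7 mg/L as Cl₂.
Cl₂ equivalent needed: 9.7 mg/L × 766,000 L = 7,430,000 mg = 7430 g.
Product at 59.6% available chlorine: 7430 / 0.596 = 12,470 g.

12.5 kg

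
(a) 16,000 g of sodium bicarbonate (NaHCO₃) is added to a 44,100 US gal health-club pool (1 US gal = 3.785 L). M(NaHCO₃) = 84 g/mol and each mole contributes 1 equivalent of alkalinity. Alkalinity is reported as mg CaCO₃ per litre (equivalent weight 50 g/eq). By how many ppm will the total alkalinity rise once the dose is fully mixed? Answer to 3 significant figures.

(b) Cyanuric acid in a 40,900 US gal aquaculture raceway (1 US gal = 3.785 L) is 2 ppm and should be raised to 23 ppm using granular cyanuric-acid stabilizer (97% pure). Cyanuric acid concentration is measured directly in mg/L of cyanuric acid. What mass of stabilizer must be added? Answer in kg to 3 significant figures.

(a) 57.1 ppm; (b) 3.35 kg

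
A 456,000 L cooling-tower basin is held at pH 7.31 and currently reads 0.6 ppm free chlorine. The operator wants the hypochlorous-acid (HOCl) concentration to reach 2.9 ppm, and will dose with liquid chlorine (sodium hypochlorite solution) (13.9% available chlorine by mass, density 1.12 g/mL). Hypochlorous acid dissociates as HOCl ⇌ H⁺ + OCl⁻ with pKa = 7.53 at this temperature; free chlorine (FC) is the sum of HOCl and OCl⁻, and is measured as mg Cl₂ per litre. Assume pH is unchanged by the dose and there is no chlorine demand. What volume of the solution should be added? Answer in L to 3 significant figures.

11.9 L

[OCl⁻]/[HOCl] = 10^(pH − pKa) = 10^(7.31 − 7.53) = 0.6026; fraction as HOCl = 1/(1 + 0.6026) = 0.624.
Free chlorine required for 2.9 ppm HOCl: 2.9 / 0.624 = 4.647 ppm.
FC to add: 4.647 − 0.6 = 4.047 mg/L as Cl₂.
Cl₂ equivalent: 4.047 mg/L × 456,000 L = 1846 g.
Product at 13.9% available Cl: 1846 / 0.139 = 13,280 g.
Volume: 13,280 g ÷ 1.12 g/mL = 11,860 mL.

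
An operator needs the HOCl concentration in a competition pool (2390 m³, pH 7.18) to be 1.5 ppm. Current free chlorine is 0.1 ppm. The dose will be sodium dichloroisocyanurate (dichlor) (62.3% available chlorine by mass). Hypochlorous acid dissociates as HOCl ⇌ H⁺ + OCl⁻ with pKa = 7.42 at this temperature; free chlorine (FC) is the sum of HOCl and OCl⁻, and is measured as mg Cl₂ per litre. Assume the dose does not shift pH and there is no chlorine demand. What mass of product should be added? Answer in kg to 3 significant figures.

8.68 kg

Volume: 2390 m³ = 2,390,000 L.
[OCl⁻]/[HOCl] = 10^(pH − pKa) = 10^(7.18 − 7.42) = 0.5754; fraction as HOCl = 1/(1 + 0.5754) = 0.6347.
Free chlorine required for 1.5 ppm HOCl: 1.5 / 0.6347 = 2.363 ppm.
FC to add: 2.363 − 0.1 = 2.263 mg/L as Cl₂.
Cl₂ equivalent: 2.263 mg/L × 2,390,000 L = 5409 g.
Product at 62.3% available Cl: 5409 / 0.623 = 8682 g.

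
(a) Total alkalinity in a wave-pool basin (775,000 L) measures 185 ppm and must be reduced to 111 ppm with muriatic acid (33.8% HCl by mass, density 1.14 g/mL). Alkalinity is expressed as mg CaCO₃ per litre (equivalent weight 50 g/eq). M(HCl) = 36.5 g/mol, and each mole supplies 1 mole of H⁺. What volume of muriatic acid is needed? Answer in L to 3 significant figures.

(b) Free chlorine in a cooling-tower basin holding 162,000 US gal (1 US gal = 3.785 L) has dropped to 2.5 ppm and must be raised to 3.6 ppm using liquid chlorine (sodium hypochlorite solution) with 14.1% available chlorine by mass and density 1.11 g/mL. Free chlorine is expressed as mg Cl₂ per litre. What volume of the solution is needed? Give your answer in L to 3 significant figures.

(a) 109 L; (b) 4.31 L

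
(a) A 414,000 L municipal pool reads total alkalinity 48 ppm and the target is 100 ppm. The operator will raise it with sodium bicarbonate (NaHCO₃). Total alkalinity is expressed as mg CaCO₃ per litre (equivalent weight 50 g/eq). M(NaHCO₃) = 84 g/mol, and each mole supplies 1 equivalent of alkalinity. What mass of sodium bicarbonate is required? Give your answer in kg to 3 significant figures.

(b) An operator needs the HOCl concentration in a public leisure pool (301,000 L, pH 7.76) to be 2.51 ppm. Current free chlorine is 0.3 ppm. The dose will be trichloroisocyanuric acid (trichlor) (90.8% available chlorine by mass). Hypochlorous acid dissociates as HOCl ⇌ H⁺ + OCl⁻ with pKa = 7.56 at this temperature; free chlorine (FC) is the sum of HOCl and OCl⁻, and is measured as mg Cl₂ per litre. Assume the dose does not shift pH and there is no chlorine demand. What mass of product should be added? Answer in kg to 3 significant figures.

(a) 36.2 kg; (b) 2.05 kg

(a) Alkalinity to add: (100 − 48) = 52 mg/L as CaCO₃ × 414,000 L = 21,530 g as CaCO₃.
(a) Equivalents: 21,530 g ÷ 50 g/eq = 430.6 eq.
(a) NaHCO₃ supplies 1 eq per mole → 430.6 mol.
(a) Mass: 430.6 mol × 84 g/mol = 36,170 g.

(b) [OCl⁻]/[HOCl] = 10^(pH − pKa) = 10^(7.76 − 7.56) = 1.585; fraction as HOCl = 1/(1 + 1.585) = 0.3869.
(b) Free chlorine required for 2.51 ppm HOCl: 2.51 / 0.3869 = 6.488 ppm.
(b) FC to add: 6.488 − 0.3 = 6.188 mg/L as Cl₂.
(b) Cl₂ equivalent: 6.188 mg/L × 301,000 L = 1863 g.
(b) Product at 90.8% available Cl: 1863 / 0.908 = 2051 g.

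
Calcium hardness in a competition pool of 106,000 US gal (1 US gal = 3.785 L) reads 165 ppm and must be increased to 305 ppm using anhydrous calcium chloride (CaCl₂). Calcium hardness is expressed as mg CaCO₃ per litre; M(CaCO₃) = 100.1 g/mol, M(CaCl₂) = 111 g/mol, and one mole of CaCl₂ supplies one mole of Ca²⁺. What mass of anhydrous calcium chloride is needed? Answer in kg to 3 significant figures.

62.3 kg

Volume: 106,000 US gal × 3.785 L/gal = 401,210 L.
Hardness to add: (305 − 165) = 140 mg/L as CaCO₃ × 401,210 L = 56,170 g as CaCO₃.
Moles of Ca²⁺ (1 mol Ca²⁺ ≡ 1 mol CaCO₃): 56,170 / 100.1 g/mol = 561.1 mol.
Mass of CaCl₂: 561.1 × 111 = 62,290 g.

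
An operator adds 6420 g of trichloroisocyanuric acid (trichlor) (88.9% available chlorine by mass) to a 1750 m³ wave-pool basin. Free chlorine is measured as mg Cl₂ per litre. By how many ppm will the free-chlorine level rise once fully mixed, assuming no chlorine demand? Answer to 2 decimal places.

Volume: 1750 m³ = 1,750,000 L.
Available chlorine delivered: 6420 g × 0.889 = 5707 g as Cl₂.
Concentration rise: 5707 g / 1,750,000 L = 3.261 mg/L = 3.26 ppm.

3.26 ppm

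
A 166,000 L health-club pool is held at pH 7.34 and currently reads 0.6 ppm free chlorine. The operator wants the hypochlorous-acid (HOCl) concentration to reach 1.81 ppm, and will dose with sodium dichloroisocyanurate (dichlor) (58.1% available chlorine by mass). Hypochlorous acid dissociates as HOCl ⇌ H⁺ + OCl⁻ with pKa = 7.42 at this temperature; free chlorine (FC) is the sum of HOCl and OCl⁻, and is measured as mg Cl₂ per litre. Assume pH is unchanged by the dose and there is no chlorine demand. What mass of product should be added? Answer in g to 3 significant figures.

[OCl⁻]/[HOCl] = 10^(pH − pKa) = 10^(7.34 − 7.42) = 0.8318; fraction as HOCl = 1/(1 + 0.8318) = 0.5459.
Free chlorine required for 1.81 ppm HOCl: 1.81 / 0.5459 = 3.315 ppm.
FC to add: 3.315 − 0.6 = 2.715 mg/L as Cl₂.
Cl₂ equivalent: 2.715 mg/L × 166,000 L = 450.8 g.
Product at 58.1% available Cl: 450.8 / 0.581 = 775.9 g.

776 g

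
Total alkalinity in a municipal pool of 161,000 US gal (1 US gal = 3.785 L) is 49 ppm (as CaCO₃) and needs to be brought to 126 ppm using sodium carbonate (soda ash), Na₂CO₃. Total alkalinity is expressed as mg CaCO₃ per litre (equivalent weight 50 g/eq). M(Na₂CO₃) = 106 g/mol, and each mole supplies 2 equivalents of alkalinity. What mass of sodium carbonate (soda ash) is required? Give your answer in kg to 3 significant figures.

Volume: 161,000 US gal × 3.785 L/gal = 609,385 L.
Alkalinity to add: (126 − 49) = 77 mg/L as CaCO₃ × 609,385 L = 46,920 g as CaCO₃.
Equivalents: 46,920 g ÷ 50 g/eq = 938.5 eq.
Each mole of Na₂CO₃ supplies 2 eq, so 938.5 / 2 = 469.2 mol.
Mass: 469.2 mol × 106 g/mol = 49,740 g.

49.7 kg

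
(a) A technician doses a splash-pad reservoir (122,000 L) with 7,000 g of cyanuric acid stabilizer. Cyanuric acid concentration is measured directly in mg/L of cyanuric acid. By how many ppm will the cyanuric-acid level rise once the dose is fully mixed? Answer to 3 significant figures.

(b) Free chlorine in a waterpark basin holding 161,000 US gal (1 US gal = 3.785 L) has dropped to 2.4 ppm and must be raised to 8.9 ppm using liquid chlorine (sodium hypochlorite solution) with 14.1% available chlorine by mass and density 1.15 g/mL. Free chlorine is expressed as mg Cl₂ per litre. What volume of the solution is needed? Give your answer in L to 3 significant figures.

(a) Rise: 7,000 g / 122,000 L × 1000 = 57.38 mg/L.

(b) Volume: 161,000 US gal × 3.785 L/gal = 609,385 L.
(b) Chlorine deficit: 8.9 − 2.4 = 6.5 ppm = 6.5 mg/L as Cl₂.
(b) Cl₂ equivalent needed: 6.5 mg/L × 609,385 L = 3,961,000 mg = 3961 g.
(b) Product at 14.1% available chlorine: 3961 / 0.141 = 28,090 g.
(b) Volume at density 1.15 g/mL: 28,090 g ÷ 1.15 g/mL = 24,430 mL.

(a) 57.4 ppm; (b) 24.4 L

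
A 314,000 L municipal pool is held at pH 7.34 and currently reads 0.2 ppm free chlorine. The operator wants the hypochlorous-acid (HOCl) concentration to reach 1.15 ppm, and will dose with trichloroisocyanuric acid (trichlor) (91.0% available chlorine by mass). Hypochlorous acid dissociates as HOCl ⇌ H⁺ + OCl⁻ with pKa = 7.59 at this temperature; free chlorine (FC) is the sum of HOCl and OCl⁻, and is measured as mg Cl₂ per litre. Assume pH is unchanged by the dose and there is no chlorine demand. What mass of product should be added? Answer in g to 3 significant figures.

551 g

[OCl⁻]/[HOCl] = 10^(pH − pKa) = 10^(7.34 − 7.59) = 0.5623; fraction as HOCl = 1/(1 + 0.5623) = 0.6401.
Free chlorine required for 1.15 ppm HOCl: 1.15 / 0.6401 = 1.797 ppm.
FC to add: 1.797 − 0.2 = 1.597 mg/L as Cl₂.
Cl₂ equivalent: 1.597 mg/L × 314,000 L = 501.4 g.
Product at 91.0% available Cl: 501.4 / 0.91 = 550.9 g.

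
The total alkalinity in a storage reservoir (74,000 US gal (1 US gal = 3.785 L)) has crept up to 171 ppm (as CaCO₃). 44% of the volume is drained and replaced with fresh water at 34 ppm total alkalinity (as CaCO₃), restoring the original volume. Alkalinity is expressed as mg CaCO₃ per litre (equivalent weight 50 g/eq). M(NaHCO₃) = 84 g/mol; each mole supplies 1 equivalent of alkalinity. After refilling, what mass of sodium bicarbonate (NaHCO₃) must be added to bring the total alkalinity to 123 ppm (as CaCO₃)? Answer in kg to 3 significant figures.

Volume: 74,000 US gal × 3.785 L/gal = 280,090 L.
After draining 44% and refilling: 171 × 0.56 + 34 × 0.44 = 110.72 ppm.
Deficit to target: 123 − 110.72 = 12.28 mg/L.
As CaCO₃: 12.28 mg/L × 280,090 L = 3440 g; ÷ 50 g/eq ÷ 1 = 68.79 mol NaHCO₃.
Mass: 68.79 × 84 = 5778 g.

5.78 kg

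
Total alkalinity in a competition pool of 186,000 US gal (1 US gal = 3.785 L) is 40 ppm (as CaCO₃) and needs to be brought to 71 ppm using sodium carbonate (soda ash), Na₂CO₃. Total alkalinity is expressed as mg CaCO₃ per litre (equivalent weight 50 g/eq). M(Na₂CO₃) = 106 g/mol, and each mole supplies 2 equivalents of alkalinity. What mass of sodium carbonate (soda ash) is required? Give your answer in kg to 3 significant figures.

23.1 kg

Volume: 186,000 US gal × 3.785 L/gal = 704,010 L.
Alkalinity to add: (71 − 40) = 31 mg/L as CaCO₃ × 704,010 L = 21,820 g as CaCO₃.
Equivalents: 21,820 g ÷ 50 g/eq = 436.5 eq.
Each mole of Na₂CO₃ supplies 2 eq, so 436.5 / 2 = 218.2 mol.
Mass: 218.2 mol × 106 g/mol = 23,130 g.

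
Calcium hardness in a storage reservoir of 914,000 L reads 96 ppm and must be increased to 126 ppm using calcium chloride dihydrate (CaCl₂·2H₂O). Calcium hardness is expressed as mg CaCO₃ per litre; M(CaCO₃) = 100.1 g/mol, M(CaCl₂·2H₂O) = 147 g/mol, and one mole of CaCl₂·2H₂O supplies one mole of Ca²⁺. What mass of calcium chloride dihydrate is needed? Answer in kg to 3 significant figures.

Hardness to add: (126 − 96) = 30 mg/L as CaCO₃ × 914,000 L = 27,420 g as CaCO₃.
Moles of Ca²⁺ (1 mol Ca²⁺ ≡ 1 mol CaCO₃): 27,420 / 100.1 g/mol = 273.9 mol.
Mass of CaCl₂·2H₂O: 273.9 × 147 = 40,270 g.

40.3 kg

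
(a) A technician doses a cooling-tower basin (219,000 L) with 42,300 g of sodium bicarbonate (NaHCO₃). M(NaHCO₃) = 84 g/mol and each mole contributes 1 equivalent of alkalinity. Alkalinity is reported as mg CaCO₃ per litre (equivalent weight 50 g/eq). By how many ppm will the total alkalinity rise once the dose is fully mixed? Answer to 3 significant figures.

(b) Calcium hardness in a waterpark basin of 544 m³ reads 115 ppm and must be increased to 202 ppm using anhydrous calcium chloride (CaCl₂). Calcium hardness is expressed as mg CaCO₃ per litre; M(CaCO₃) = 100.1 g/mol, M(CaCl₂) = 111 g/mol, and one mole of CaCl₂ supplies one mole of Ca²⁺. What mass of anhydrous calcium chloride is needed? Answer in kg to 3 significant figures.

(a) Moles of NaHCO₃: 42,300 g ÷ 84 g/mol = 503.6 mol → 503.6 eq of alkalinity.
(a) As CaCO₃: 503.6 eq × 50 g/eq = 25,180 g.
(a) Rise: 25,180 g / 219,000 L × 1000 = 115 mg/L.

(b) Volume: 544 m³ = 544,000 L.
(b) Hardness to add: (202 − 115) = 87 mg/L as CaCO₃ × 544,000 L = 47,330 g as CaCO₃.
(b) Moles of Ca²⁺ (1 mol Ca²⁺ ≡ 1 mol CaCO₃): 47,330 / 100.1 g/mol = 472.8 mol.
(b) Mass of CaCl₂: 472.8 × 111 = 52,480 g.

(a) 115 ppm; (b) 52.5 kg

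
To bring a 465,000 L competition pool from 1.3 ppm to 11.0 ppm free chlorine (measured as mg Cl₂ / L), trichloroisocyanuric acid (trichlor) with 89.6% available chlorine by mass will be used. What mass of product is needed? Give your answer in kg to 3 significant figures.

Chlorine deficit: 11.0 − 1.3 = 9.7 ppm = 9.7 mg/L as Cl₂.
Cl₂ equivalent needed: 9.7 mg/L × 465,000 L = 4,510,000 mg = 4510 g.
Product at 89.6% available chlorine: 4510 / 0.896 = 5034 g.

5.03 kg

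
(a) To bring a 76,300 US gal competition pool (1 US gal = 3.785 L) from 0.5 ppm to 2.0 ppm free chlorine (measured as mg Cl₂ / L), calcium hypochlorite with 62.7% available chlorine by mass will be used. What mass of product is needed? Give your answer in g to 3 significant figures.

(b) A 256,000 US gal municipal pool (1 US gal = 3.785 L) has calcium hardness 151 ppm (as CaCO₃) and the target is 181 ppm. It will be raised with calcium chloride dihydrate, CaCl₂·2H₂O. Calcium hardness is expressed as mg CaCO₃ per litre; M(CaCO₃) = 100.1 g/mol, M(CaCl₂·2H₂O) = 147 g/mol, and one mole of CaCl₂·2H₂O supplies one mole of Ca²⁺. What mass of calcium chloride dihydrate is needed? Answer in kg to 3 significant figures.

(a) 691 g; (b) 42.7 kg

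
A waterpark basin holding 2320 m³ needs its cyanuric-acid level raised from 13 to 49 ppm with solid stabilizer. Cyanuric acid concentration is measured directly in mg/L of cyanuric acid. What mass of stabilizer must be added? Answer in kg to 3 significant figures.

Volume: 2320 m³ = 2,320,000 L.
CYA to add: (49 − 13) = 36 mg/L × 2,320,000 L = 83,520 g cyanuric acid.

83.5 kg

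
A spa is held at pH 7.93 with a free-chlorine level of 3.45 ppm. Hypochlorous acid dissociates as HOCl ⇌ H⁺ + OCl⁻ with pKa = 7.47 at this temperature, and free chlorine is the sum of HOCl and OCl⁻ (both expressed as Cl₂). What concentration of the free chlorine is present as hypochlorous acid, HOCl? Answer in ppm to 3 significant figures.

0.888 ppm

[OCl⁻]/[HOCl] = 10^(pH − pKa) = 10^(7.93 − 7.47) = 10^0.46 = 2.884.
Fraction as HOCl = 1 / (1 + 2.884) = 0.2575.
HOCl = 0.2575 × 3.45 ppm = 0.8883 ppm.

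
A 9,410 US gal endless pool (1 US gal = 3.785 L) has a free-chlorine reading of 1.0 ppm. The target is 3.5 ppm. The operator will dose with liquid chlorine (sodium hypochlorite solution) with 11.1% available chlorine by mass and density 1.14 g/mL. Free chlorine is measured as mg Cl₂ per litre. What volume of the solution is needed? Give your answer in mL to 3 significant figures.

704 mL

Volume: 9,410 US gal × 3.785 L/gal = 35,617 L.
Chlorine deficit: 3.5 − 1.0 = 2.5 ppm = 2.5 mg/L as Cl₂.
Cl₂ equivalent needed: 2.5 mg/L × 35,617 L = 89,040 mg = 89.04 g.
Product at 11.1% available chlorine: 89.04 / 0.111 = 802.2 g.
Volume at density 1.14 g/mL: 802.2 g ÷ 1.14 g/mL = 703.7 mL.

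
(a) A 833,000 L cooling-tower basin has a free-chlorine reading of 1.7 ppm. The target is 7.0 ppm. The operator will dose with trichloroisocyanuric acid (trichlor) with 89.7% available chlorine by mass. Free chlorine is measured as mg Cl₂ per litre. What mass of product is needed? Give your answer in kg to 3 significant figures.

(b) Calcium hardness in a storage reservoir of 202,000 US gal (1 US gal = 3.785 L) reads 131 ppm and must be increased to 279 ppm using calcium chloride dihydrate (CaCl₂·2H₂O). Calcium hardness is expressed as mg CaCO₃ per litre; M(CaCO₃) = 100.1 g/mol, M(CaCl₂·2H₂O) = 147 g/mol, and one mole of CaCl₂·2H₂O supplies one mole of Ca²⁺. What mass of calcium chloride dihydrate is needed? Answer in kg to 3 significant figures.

(a) Chlorine deficit: 7.0 − 1.7 = 5.3 ppm = 5.3 mg/L as Cl₂.
(a) Cl₂ equivalent needed: 5.3 mg/L × 833,000 L = 4,415,000 mg = 4415 g.
(a) Product at 89.7% available chlorine: 4415 / 0.897 = 4922 g.

(b) Volume: 202,000 US gal × 3.785 L/gal = 764,570 L.
(b) Hardness to add: (279 − 131) = 148 mg/L as CaCO₃ × 764,570 L = 113,200 g as CaCO₃.
(b) Moles of Ca²⁺ (1 mol Ca²⁺ ≡ 1 mol CaCO₃): 113,200 / 100.1 g/mol = 1130 mol.
(b) Mass of CaCl₂·2H₂O: 1130 × 147 = 166,200 g.

(a) 4.92 kg; (b) 166 kg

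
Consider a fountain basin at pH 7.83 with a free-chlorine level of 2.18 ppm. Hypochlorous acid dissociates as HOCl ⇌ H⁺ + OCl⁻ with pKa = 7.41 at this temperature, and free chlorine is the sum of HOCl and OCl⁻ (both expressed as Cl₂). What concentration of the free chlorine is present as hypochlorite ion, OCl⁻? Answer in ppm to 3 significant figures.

[OCl⁻]/[HOCl] = 10^(pH − pKa) = 10^(7.83 − 7.41) = 10^0.42 = 2.63.
Fraction as HOCl = 1 / (1 + 2.63) = 0.2755.
OCl⁻ = (1 − 0.2755) × 2.18 ppm = 1.579 ppm.

1.58 ppm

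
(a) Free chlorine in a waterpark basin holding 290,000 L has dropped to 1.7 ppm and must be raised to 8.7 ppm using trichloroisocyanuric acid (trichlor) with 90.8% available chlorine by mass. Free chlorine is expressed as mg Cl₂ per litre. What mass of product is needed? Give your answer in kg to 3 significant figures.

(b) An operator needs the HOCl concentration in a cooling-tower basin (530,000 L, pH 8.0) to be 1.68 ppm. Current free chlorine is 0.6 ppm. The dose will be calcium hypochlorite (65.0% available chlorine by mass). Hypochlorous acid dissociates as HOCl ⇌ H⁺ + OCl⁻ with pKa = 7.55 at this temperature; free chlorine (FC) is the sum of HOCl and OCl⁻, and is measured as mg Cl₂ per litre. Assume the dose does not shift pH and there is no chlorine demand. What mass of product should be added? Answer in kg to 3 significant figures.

(a) 2.24 kg; (b) 4.74 kg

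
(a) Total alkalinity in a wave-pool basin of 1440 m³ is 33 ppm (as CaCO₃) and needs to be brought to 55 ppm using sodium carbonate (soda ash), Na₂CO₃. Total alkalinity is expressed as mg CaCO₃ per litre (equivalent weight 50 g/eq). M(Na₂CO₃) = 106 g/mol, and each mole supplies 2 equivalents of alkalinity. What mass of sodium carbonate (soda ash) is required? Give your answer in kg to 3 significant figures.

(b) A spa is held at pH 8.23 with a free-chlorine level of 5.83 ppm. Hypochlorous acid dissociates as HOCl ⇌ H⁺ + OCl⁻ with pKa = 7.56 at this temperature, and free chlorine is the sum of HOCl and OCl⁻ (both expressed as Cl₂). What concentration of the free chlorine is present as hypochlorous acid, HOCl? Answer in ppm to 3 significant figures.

(a) 33.6 kg; (b) 1.03 ppm

(a) Volume: 1440 m³ = 1,440,000 L.
(a) Alkalinity to add: (55 − 33) = 22 mg/L as CaCO₃ × 1,440,000 L = 31,680 g as CaCO₃.
(a) Equivalents: 31,680 g ÷ 50 g/eq = 633.6 eq.
(a) Each mole of Na₂CO₃ supplies 2 eq, so 633.6 / 2 = 316.8 mol.
(a) Mass: 316.8 mol × 106 g/mol = 33,580 g.

(b) [OCl⁻]/[HOCl] = 10^(pH − pKa) = 10^(8.23 − 7.56) = 10^0.67 = 4.677.
(b) Fraction as HOCl = 1 / (1 + 4.677) = 0.1761.
(b) HOCl = 0.1761 × 5.83 ppm = 1.027 ppm.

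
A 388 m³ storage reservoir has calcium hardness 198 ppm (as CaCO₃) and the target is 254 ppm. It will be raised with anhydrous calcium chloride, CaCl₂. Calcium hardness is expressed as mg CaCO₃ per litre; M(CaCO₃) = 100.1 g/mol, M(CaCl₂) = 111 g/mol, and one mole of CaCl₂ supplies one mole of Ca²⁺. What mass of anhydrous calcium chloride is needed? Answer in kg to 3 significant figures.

24.1 kg

Volume: 388 m³ = 388,000 L.
Hardness to add: (254 − 198) = 56 mg/L as CaCO₃ × 388,000 L = 21,730 g as CaCO₃.
Moles of Ca²⁺ (1 mol Ca²⁺ ≡ 1 mol CaCO₃): 21,730 / 100.1 g/mol = 217.1 mol.
Mass of CaCl₂: 217.1 × 111 = 24,090 g.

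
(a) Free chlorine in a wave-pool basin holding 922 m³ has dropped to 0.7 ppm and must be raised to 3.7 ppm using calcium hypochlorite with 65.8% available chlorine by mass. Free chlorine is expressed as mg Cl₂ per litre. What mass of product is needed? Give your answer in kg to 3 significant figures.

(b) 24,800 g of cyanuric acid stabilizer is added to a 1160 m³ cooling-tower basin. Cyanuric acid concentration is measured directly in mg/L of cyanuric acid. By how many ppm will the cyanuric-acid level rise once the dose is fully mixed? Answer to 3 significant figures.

(a) Volume: 922 m³ = 922,000 L.
(a) Chlorine deficit: 3.7 − 0.7 = 3 ppm = 3 mg/L as Cl₂.
(a) Cl₂ equivalent needed: 3 mg/L × 922,000 L = 2,766,000 mg = 2766 g.
(a) Product at 65.8% available chlorine: 2766 / 0.658 = 4204 g.

(b) Volume: 1160 m³ = 1,160,000 L.
(b) Rise: 24,800 g / 1,160,000 L × 1000 = 21.38 mg/L.

(a) 4.20 kg; (b) 21.4 ppm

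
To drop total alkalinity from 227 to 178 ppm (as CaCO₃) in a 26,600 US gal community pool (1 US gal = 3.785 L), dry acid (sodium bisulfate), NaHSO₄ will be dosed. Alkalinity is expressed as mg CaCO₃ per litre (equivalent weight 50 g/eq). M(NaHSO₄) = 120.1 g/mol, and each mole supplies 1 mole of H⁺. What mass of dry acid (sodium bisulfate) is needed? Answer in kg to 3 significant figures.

Volume: 26,600 US gal × 3.785 L/gal = 100,681 L.
Alkalinity to neutralize: (227 − 178) = 49 mg/L as CaCO₃ × 100,681 L = 4933 g as CaCO₃.
Equivalents of H⁺ required: 4933 ÷ 50 g/eq = 98.67 eq = 98.67 mol NaHSO₄.
Mass of NaHSO₄: 98.67 × 120.1 = 11,850 g.

11.8 kg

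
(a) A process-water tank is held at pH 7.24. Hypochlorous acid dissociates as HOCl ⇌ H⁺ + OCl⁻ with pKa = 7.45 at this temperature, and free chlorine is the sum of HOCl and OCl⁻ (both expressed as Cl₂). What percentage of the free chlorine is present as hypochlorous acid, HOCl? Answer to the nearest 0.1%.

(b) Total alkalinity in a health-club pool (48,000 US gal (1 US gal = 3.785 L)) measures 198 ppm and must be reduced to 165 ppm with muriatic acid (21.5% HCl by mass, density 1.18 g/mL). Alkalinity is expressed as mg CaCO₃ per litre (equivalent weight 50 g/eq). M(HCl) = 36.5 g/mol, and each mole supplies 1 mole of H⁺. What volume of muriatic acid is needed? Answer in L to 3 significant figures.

(a) 61.9%; (b) 17.3 L

(a) [OCl⁻]/[HOCl] = 10^(pH − pKa) = 10^(7.24 − 7.45) = 10^-0.21 = 0.6166.
(a) Fraction as HOCl = 1 / (1 + 0.6166) = 0.6186.

(b) Volume: 48,000 US gal × 3.785 L/gal = 181,680 L.
(b) Alkalinity to neutralize: (198 − 165) = 33 mg/L as CaCO₃ × 181,680 L = 5995 g as CaCO₃.
(b) Equivalents of H⁺ required: 5995 ÷ 50 g/eq = 119.9 eq = 119.9 mol HCl.
(b) Mass of HCl: 119.9 × 36.5 = 4377 g.
(b) Mass of 21.5% solution: 4377 / 0.215 = 20,360 g.
(b) Volume: 20,360 g ÷ 1.18 g/mL = 17,250 mL.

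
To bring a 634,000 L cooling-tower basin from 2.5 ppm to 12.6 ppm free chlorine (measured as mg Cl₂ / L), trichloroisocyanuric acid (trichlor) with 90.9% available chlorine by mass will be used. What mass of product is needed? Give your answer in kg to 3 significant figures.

Chlorine deficit: 12.6 − 2.5 = 10.1 ppm = 10.1 mg/L as Cl₂.
Cl₂ equivalent needed: 10.1 mg/L × 634,000 L = 6,403,000 mg = 6403 g.
Product at 90.9% available chlorine: 6403 / 0.909 = 7044 g.

7.04 kg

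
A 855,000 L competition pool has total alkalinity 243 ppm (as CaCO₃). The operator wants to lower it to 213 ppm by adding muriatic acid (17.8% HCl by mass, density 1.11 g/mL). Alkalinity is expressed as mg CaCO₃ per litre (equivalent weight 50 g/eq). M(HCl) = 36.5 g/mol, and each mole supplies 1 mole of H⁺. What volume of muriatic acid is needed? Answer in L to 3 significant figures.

94.8 L

Alkalinity to neutralize: (243 − 213) = 30 mg/L as CaCO₃ × 855,000 L = 25,650 g as CaCO₃.
Equivalents of H⁺ required: 25,650 ÷ 50 g/eq = 513 eq = 513 mol HCl.
Mass of HCl: 513 × 36.5 = 18,720 g.
Mass of 17.8% solution: 18,720 / 0.178 = 105,200 g.
Volume: 105,200 g ÷ 1.11 g/mL = 94,770 mL.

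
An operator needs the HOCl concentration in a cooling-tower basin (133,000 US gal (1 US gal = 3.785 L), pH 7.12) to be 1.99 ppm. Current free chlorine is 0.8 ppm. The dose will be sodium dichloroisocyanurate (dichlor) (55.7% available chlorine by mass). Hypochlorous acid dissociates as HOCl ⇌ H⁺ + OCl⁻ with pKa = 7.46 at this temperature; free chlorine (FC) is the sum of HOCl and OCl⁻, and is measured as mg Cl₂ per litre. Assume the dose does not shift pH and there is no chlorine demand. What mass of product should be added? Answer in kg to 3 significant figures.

Volume: 133,000 US gal × 3.785 L/gal = 503,405 L.
[OCl⁻]/[HOCl] = 10^(pH − pKa) = 10^(7.12 − 7.46) = 0.4571; fraction as HOCl = 1/(1 + 0.4571) = 0.6863.
Free chlorine required for 1.99 ppm HOCl: 1.99 / 0.6863 = 2.9 ppm.
FC to add: 2.9 − 0.8 = 2.1 mg/L as Cl₂.
Cl₂ equivalent: 2.1 mg/L × 503,405 L = 1057 g.
Product at 55.7% available Cl: 1057 / 0.557 = 1898 g.

1.90 kg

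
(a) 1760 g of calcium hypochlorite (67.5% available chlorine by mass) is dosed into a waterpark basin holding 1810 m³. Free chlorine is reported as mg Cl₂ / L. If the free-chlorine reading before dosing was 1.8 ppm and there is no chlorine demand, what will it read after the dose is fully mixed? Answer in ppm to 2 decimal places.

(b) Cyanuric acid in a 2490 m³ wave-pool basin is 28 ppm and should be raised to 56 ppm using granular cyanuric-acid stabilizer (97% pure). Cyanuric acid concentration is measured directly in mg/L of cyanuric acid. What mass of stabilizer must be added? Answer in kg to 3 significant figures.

(a) Volume: 1810 m³ = 1,810,000 L.
(a) Available chlorine delivered: 1760 g × 0.675 = 1188 g as Cl₂.
(a) Concentration rise: 1188 g / 1,810,000 L = 0.6564 mg/L = 0.66 ppm.
(a) Final FC: 1.8 + 0.66 = 2.46 ppm.

(b) Volume: 2490 m³ = 2,490,000 L.
(b) CYA to add: (56 − 28) = 28 mg/L × 2,490,000 L = 69,720 g cyanuric acid.
(b) At 97% purity: 69,720 / 0.97 = 71,880 g product.

(a) 2.46 ppm; (b) 71.9 kg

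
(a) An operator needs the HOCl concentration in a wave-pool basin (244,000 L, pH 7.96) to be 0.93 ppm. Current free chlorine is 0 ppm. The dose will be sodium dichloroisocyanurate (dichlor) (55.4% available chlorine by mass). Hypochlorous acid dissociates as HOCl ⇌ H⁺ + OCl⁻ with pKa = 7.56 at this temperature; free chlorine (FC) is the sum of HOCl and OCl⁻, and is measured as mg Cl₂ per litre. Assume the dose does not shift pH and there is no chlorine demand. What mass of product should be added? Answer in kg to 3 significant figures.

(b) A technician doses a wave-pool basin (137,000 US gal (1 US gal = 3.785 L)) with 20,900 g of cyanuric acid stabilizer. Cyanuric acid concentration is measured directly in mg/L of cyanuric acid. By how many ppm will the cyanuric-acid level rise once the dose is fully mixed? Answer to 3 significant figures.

(a) 1.44 kg; (b) 40.3 ppm

(a) [OCl⁻]/[HOCl] = 10^(pH − pKa) = 10^(7.96 − 7.56) = 2.512; fraction as HOCl = 1/(1 + 2.512) = 0.2847.
(a) Free chlorine required for 0.93 ppm HOCl: 0.93 / 0.2847 = 3.266 ppm.
(a) FC to add: 3.266 − 0 = 3.266 mg/L as Cl₂.
(a) Cl₂ equivalent: 3.266 mg/L × 244,000 L = 796.9 g.
(a) Product at 55.4% available Cl: 796.9 / 0.554 = 1438 g.

(b) Volume: 137,000 US gal × 3.785 L/gal = 518,545 L.
(b) Rise: 20,900 g / 518,545 L × 1000 = 40.31 mg/L.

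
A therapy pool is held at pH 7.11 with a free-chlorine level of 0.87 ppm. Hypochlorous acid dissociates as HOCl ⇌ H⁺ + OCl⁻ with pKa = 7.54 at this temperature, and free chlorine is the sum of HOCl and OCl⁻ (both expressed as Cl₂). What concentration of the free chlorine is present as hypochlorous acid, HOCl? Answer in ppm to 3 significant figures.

[OCl⁻]/[HOCl] = 10^(pH − pKa) = 10^(7.11 − 7.54) = 10^-0.43 = 0.3715.
Fraction as HOCl = 1 / (1 + 0.3715) = 0.7291.
HOCl = 0.7291 × 0.87 ppm = 0.6343 ppm.

0.634 ppm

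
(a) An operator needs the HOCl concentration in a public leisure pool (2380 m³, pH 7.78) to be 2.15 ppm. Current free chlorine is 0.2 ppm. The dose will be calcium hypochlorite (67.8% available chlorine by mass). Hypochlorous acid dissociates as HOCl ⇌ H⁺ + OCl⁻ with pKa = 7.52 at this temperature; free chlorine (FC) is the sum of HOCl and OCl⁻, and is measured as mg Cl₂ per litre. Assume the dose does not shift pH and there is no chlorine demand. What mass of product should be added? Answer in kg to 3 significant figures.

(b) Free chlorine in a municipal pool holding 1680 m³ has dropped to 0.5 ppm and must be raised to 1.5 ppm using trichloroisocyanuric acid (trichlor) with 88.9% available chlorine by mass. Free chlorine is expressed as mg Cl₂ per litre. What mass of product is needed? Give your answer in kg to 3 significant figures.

(a) Volume: 2380 m³ = 2,380,000 L.
(a) [OCl⁻]/[HOCl] = 10^(pH − pKa) = 10^(7.78 − 7.52) = 1.82; fraction as HOCl = 1/(1 + 1.82) = 0.3546.
(a) Free chlorine required for 2.15 ppm HOCl: 2.15 / 0.3546 = 6.062 ppm.
(a) FC to add: 6.062 − 0.2 = 5.862 mg/L as Cl₂.
(a) Cl₂ equivalent: 5.862 mg/L × 2,380,000 L = 13,950 g.
(a) Product at 67.8% available Cl: 13,950 / 0.678 = 20,580 g.

(b) Volume: 1680 m³ = 1,680,000 L.
(b) Chlorine deficit: 1.5 − 0.5 = 1 ppm = 1 mg/L as Cl₂.
(b) Cl₂ equivalent needed: 1 mg/L × 1,680,000 L = 1,680,000 mg = 1680 g.
(b) Product at 88.9% available chlorine: 1680 / 0.889 = 1890 g.

(a) 20.6 kg; (b) 1.89 kg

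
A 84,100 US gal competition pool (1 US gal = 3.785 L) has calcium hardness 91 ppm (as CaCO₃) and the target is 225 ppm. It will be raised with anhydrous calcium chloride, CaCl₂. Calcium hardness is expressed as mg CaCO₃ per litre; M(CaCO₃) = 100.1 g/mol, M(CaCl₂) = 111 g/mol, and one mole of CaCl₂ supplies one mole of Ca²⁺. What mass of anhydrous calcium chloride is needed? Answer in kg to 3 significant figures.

47.3 kg

Volume: 84,100 US gal × 3.785 L/gal = 318,318 L.
Hardness to add: (225 − 91) = 134 mg/L as CaCO₃ × 318,318 L = 42,650 g as CaCO₃.
Moles of Ca²⁺ (1 mol Ca²⁺ ≡ 1 mol CaCO₃): 42,650 / 100.1 g/mol = 426.1 mol.
Mass of CaCl₂: 426.1 × 111 = 47,300 g.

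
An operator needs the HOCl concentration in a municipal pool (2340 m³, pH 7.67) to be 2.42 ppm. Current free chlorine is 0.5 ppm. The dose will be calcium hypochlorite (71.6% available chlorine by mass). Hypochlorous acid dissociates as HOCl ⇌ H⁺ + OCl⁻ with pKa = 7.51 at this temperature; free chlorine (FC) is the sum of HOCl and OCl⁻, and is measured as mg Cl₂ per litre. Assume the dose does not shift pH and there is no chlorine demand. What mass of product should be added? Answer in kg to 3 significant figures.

17.7 kg

Volume: 2340 m³ = 2,340,000 L.
[OCl⁻]/[HOCl] = 10^(pH − pKa) = 10^(7.67 − 7.51) = 1.445; fraction as HOCl = 1/(1 + 1.445) = 0.4089.
Free chlorine required for 2.42 ppm HOCl: 2.42 / 0.4089 = 5.918 ppm.
FC to add: 5.918 − 0.5 = 5.418 mg/L as Cl₂.
Cl₂ equivalent: 5.418 mg/L × 2,340,000 L = 12,680 g.
Product at 71.6% available Cl: 12,680 / 0.716 = 17,710 g.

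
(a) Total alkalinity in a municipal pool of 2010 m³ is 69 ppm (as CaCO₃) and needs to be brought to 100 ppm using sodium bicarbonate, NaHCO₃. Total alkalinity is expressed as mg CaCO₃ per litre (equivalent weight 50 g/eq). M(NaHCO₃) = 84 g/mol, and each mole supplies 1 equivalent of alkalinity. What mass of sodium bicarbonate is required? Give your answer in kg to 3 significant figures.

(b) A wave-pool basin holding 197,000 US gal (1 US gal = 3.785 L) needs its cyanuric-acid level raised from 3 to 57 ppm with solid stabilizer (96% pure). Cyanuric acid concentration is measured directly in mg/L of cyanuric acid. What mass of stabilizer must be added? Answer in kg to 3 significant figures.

(a) 105 kg; (b) 41.9 kg

(a) Volume: 2010 m³ = 2,010,000 L.
(a) Alkalinity to add: (100 − 69) = 31 mg/L as CaCO₃ × 2,010,000 L = 62,310 g as CaCO₃.
(a) Equivalents: 62,310 g ÷ 50 g/eq = 1246 eq.
(a) NaHCO₃ supplies 1 eq per mole → 1246 mol.
(a) Mass: 1246 mol × 84 g/mol = 104,700 g.

(b) Volume: 197,000 US gal × 3.785 L/gal = 745,645 L.
(b) CYA to add: (57 − 3) = 54 mg/L × 745,645 L = 40,260 g cyanuric acid.
(b) At 96% purity: 40,260 / 0.96 = 41,940 g product.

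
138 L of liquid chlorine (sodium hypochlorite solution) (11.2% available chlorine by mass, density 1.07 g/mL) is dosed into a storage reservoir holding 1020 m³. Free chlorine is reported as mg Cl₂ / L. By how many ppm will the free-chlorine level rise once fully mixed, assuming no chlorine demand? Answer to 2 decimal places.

16.21 ppm

Volume: 1020 m³ = 1,020,000 L.
Mass of solution: 138 L × 1000 mL/L × 1.07 g/mL = 147,700 g.
Available chlorine delivered: 147,700 g × 0.112 = 16,540 g as Cl₂.
Concentration rise: 16,540 g / 1,020,000 L = 16.21 mg/L = 16.21 ppm.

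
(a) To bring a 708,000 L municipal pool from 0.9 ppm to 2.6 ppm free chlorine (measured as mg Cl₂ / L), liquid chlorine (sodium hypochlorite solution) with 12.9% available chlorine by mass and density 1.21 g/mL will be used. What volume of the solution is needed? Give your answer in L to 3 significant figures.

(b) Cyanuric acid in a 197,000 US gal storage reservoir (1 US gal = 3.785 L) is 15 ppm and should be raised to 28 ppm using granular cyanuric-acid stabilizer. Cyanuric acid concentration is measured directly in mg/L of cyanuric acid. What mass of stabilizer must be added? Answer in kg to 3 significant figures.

(a) Chlorine deficit: 2.6 − 0.9 = 1.7 ppm = 1.7 mg/L as Cl₂.
(a) Cl₂ equivalent needed: 1.7 mg/L × 708,000 L = 1,204,000 mg = 1204 g.
(a) Product at 12.9% available chlorine: 1204 / 0.129 = 9330 g.
(a) Volume at density 1.21 g/mL: 9330 g ÷ 1.21 g/mL = 7711 mL.

(b) Volume: 197,000 US gal × 3.785 L/gal = 745,645 L.
(b) CYA to add: (28 − 15) = 13 mg/L × 745,645 L = 9693 g cyanuric acid.

(a) 7.71 L; (b) 9.69 kg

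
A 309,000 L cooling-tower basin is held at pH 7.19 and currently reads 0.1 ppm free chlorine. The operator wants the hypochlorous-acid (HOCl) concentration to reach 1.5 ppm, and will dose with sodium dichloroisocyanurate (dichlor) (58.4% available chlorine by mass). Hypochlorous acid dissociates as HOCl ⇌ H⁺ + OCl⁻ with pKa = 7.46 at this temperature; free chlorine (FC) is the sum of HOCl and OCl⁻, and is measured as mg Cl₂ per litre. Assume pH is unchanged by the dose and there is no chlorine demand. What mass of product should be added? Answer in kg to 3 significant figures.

1.17 kg

[OCl⁻]/[HOCl] = 10^(pH − pKa) = 10^(7.19 − 7.46) = 0.537; fraction as HOCl = 1/(1 + 0.537) = 0.6506.
Free chlorine required for 1.5 ppm HOCl: 1.5 / 0.6506 = 2.306 ppm.
FC to add: 2.306 − 0.1 = 2.206 mg/L as Cl₂.
Cl₂ equivalent: 2.206 mg/L × 309,000 L = 681.5 g.
Product at 58.4% available Cl: 681.5 / 0.584 = 1167 g.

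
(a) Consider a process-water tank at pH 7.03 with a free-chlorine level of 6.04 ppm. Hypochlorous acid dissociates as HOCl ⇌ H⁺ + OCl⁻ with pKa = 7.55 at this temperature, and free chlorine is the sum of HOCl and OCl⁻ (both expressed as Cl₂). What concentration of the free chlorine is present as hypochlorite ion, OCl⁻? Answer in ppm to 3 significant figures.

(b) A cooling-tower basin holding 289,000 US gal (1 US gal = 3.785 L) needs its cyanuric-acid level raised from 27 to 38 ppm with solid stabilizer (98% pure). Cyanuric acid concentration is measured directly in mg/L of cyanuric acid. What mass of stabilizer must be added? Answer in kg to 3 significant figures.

(a) 1.40 ppm; (b) 12.3 kg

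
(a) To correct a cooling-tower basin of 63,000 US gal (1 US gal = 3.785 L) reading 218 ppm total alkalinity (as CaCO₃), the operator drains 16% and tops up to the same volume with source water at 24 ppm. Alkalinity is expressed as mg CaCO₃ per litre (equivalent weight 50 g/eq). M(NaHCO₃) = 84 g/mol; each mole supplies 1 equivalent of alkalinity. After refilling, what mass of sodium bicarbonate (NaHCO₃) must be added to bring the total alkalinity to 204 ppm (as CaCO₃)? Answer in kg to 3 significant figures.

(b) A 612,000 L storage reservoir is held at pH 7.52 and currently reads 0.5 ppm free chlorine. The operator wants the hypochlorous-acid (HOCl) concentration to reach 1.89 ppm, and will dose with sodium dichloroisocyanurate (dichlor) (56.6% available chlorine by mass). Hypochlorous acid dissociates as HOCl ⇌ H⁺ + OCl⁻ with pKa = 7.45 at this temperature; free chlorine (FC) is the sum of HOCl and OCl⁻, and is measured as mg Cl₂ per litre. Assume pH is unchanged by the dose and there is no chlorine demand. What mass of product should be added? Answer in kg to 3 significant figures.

(a) Volume: 63,000 US gal × 3.785 L/gal = 238,455 L.
(a) After draining 16% and refilling: 218 × 0.84 + 24 × 0.16 = 186.96 ppm.
(a) Deficit to target: 204 − 186.96 = 17.04 mg/L.
(a) As CaCO₃: 17.04 mg/L × 238,455 L = 4063 g; ÷ 50 g/eq ÷ 1 = 81.27 mol NaHCO₃.
(a) Mass: 81.27 × 84 = 6826 g.

(b) [OCl⁻]/[HOCl] = 10^(pH − pKa) = 10^(7.52 − 7.45) = 1.175; fraction as HOCl = 1/(1 + 1.175) = 0.4598.
(b) Free chlorine required for 1.89 ppm HOCl: 1.89 / 0.4598 = 4.111 ppm.
(b) FC to add: 4.111 − 0.5 = 3.611 mg/L as Cl₂.
(b) Cl₂ equivalent: 3.611 mg/L × 612,000 L = 2210 g.
(b) Product at 56.6% available Cl: 2210 / 0.566 = 3904 g.

(a) 6.83 kg; (b) 3.90 kg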